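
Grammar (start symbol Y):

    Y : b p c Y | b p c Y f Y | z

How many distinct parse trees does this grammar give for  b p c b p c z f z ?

2

Parse trees for b p c b p c z f z:
  [Y b p c [Y b p c [Y z] f [Y z]]]
  [Y b p c [Y b p c [Y z]] f [Y z]]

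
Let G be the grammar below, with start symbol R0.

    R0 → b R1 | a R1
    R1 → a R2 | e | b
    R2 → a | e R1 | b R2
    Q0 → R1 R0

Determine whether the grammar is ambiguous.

(Q0 is unreachable from R0, so its rules don't affect L(R0).) Each reachable nonterminal has at most one production per leading terminal, and all productions are right-linear; the derivation is determined token-by-token.

Unambiguous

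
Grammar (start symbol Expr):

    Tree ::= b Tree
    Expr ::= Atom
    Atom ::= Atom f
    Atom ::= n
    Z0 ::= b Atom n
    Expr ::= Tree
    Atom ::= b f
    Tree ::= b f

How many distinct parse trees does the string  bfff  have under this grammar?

1

Parse trees for bfff:
  [Expr [Atom [Atom [Atom b f] f] f]]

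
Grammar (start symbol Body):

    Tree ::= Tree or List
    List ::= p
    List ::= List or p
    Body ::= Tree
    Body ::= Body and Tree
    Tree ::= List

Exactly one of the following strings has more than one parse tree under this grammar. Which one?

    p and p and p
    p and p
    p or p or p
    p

p or p or p

p and p and p: 1 tree
p and p: 1 tree
p or p or p: 4 trees
p: 1 tree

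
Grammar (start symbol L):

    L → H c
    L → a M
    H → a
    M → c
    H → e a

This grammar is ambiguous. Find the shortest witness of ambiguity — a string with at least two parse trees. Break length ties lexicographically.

length 2: a c has 2 parse trees

Two derivations of a c:
  L ⇒ H c ⇒ a c
  L ⇒ a M ⇒ a c

a c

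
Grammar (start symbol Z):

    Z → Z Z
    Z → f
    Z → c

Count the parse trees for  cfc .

2

Parse trees for cfc:
  [Z [Z c] [Z [Z f] [Z c]]]
  [Z [Z [Z c] [Z f]] [Z c]]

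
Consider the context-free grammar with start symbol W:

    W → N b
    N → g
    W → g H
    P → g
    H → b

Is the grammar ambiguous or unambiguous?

Ambiguous

Witness: g b

Derivation 1: W ⇒ N b ⇒ g b
Derivation 2: W ⇒ g H ⇒ g b

Two distinct leftmost derivations for the same string.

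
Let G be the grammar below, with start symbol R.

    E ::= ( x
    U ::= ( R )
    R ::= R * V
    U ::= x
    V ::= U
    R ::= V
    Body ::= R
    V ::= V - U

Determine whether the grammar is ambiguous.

Only R, V, U are reachable from R; ignoring the rest: This is a standard precedence ladder (R over V over U), with each level left-recursive on its own operator ('*' at R, '-' at V). That structure is LR(1), hence unambiguous.

Unambiguous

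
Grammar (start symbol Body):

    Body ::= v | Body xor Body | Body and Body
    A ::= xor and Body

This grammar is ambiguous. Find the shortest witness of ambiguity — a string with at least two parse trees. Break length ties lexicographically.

v and v and v

length 1: no string has ≥2 trees
length 3: no string has ≥2 trees
length 5: v and v and v has 2 parse trees

Two derivations of v and v and v:
  Body ⇒ Body and Body ⇒ v and Body ⇒ v and Body and Body ⇒ v and v and Body ⇒ v and v and v
  Body ⇒ Body and Body ⇒ Body and Body and Body ⇒ v and Body and Body ⇒ v and v and Body ⇒ v and v and v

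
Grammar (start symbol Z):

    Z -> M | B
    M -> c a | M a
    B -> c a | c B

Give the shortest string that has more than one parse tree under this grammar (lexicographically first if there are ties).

length 2: c a has 2 parse trees

Two derivations of c a:
  Z ⇒ M ⇒ c a
  Z ⇒ B ⇒ c a

c a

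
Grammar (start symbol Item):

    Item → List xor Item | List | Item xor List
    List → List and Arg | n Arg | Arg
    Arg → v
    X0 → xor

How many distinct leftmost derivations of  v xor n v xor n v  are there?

Parse trees for v xor n v xor n v:
  [Item [List [Arg v]] xor [Item [List n [Arg v]] xor [Item [List n [Arg v]]]]]
  [Item [List [Arg v]] xor [Item [Item [List n [Arg v]]] xor [List n [Arg v]]]]
  [Item [Item [List [Arg v]] xor [Item [List n [Arg v]]]] xor [List n [Arg v]]]
  [Item [Item [Item [List [Arg v]]] xor [List n [Arg v]]] xor [List n [Arg v]]]

4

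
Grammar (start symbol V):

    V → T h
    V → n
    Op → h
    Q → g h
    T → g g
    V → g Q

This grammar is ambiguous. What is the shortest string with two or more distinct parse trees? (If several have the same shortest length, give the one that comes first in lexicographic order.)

length 1: no string has ≥2 trees
length 3: g g h has 2 parse trees

Two derivations of g g h:
  V ⇒ T h ⇒ g g h
  V ⇒ g Q ⇒ g g h

g g h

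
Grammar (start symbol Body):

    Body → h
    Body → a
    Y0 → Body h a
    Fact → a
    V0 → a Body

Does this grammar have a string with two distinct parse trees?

Unambiguous

(Y0, V0, Fact are unreachable from Body, so their rules don't affect L(Body).) Restricted to the reachable nonterminals, every rule has the form A → t or A → t B, and no two rules for the same A share a first terminal. The grammar encodes a DFA — one run per string.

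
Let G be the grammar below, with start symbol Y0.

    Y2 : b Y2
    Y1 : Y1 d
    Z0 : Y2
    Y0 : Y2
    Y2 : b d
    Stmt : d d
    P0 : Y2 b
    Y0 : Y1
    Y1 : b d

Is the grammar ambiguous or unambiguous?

Ambiguous

Witness: b d

Derivation 1: Y0 ⇒ Y2 ⇒ b d
Derivation 2: Y0 ⇒ Y1 ⇒ b d

Two distinct leftmost derivations for the same string.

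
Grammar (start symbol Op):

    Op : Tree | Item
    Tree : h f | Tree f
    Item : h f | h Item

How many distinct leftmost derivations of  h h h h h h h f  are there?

Parse trees for h h h h h h h f:
  [Op [Item h [Item h [Item h [Item h [Item h [Item h [Item h f]]]]]]]]

1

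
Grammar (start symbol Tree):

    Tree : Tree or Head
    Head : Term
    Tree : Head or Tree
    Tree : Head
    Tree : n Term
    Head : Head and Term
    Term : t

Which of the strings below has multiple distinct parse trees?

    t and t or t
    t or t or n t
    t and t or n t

t and t or t: 2 trees
t or t or n t: 1 tree
t and t or n t: 1 tree

t and t or t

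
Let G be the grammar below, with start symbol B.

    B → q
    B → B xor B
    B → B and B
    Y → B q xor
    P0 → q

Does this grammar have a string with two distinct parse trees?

Ambiguous

Witness: q and q and q

Derivation 1: B ⇒ B and B ⇒ q and B ⇒ q and B and B ⇒ q and q and B ⇒ q and q and q
Derivation 2: B ⇒ B and B ⇒ B and B and B ⇒ q and B and B ⇒ q and q and B ⇒ q and q and q

Two distinct leftmost derivations for the same string.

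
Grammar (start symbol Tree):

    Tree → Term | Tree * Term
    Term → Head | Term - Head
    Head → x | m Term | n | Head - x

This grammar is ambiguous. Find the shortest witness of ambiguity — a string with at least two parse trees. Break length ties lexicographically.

n - x

length 1: no string has ≥2 trees
length 2: no string has ≥2 trees
length 3: n - x has 2 parse trees

Two derivations of n - x:
  Tree ⇒ Term ⇒ Head ⇒ Head - x ⇒ n - x
  Tree ⇒ Term ⇒ Term - Head ⇒ Head - Head ⇒ n - Head ⇒ n - x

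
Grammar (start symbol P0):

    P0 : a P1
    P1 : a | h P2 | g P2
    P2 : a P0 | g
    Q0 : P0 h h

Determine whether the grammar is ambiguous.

Unambiguous

Only P0, P1, P2 are reachable from P0; ignoring the rest: The reachable rules are right-linear with at most one rule per (nonterminal, next-terminal) pair. Each input token forces the next rule, so parsing is deterministic.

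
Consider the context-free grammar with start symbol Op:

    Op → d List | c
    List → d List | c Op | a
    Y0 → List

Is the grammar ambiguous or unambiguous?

Only Op, List are reachable from Op; ignoring the rest: The reachable rules are right-linear with at most one rule per (nonterminal, next-terminal) pair. Each input token forces the next rule, so parsing is deterministic.

Unambiguous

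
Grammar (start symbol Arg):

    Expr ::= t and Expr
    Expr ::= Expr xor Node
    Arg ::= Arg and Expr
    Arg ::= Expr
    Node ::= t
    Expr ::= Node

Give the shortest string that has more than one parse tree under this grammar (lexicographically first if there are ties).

length 1: no string has ≥2 trees
length 3: t and t has 2 parse trees

Two derivations of t and t:
  Arg ⇒ Arg and Expr ⇒ Expr and Expr ⇒ Node and Expr ⇒ t and Expr ⇒ t and Node ⇒ t and t
  Arg ⇒ Expr ⇒ t and Expr ⇒ t and Node ⇒ t and t

t and t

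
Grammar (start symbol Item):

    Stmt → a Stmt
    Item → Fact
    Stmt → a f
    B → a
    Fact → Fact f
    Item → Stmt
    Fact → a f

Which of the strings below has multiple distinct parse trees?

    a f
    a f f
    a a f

a f: 2 trees
a f f: 1 tree
a a f: 1 tree

a f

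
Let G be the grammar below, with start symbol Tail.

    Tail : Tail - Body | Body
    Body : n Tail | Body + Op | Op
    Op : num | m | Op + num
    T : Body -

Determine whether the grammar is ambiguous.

Ambiguous

Witness: m + num

Derivation 1: Tail ⇒ Body ⇒ Body + Op ⇒ Op + Op ⇒ m + Op ⇒ m + num
Derivation 2: Tail ⇒ Body ⇒ Op ⇒ Op + num ⇒ m + num

Two distinct leftmost derivations for the same string.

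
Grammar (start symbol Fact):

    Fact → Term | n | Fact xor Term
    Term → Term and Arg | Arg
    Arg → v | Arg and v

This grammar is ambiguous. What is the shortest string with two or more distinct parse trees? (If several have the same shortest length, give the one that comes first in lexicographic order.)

length 1: no string has ≥2 trees
length 3: v and v has 2 parse trees

Two derivations of v and v:
  Fact ⇒ Term ⇒ Term and Arg ⇒ Arg and Arg ⇒ v and Arg ⇒ v and v
  Fact ⇒ Term ⇒ Arg ⇒ Arg and v ⇒ v and v

v and v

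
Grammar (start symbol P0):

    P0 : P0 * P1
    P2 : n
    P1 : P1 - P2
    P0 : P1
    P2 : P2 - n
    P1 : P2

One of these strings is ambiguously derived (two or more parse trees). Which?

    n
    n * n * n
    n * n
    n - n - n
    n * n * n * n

n - n - n

n: 1 tree
n * n * n: 1 tree
n * n: 1 tree
n - n - n: 4 trees
n * n * n * n: 1 tree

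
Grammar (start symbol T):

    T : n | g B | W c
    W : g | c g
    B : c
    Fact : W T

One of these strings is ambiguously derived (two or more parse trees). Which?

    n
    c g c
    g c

g c

n: 1 tree
c g c: 1 tree
g c: 2 trees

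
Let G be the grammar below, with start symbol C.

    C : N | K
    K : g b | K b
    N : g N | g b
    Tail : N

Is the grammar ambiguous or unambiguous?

Witness: g b

Derivation 1: C ⇒ N ⇒ g b
Derivation 2: C ⇒ K ⇒ g b

Two distinct leftmost derivations for the same string.

Ambiguous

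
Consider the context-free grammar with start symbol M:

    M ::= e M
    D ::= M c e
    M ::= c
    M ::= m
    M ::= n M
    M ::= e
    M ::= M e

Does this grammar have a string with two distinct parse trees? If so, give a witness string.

Witness: e e

Derivation 1: M ⇒ e M ⇒ e e
Derivation 2: M ⇒ M e ⇒ e e

Two distinct leftmost derivations for the same string.

Ambiguous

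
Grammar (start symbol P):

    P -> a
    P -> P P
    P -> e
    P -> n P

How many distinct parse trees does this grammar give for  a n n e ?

Parse trees for a n n e:
  [P [P a] [P n [P n [P e]]]]

1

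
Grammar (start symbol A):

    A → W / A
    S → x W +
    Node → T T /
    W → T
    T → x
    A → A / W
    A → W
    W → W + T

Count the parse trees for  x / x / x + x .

Parse trees for x / x / x + x:
  [A [W [T x]] / [A [W [T x]] / [A [W [W [T x]] + [T x]]]]]
  [A [W [T x]] / [A [A [W [T x]]] / [W [W [T x]] + [T x]]]]
  [A [A [W [T x]] / [A [W [T x]]]] / [W [W [T x]] + [T x]]]
  [A [A [A [W [T x]]] / [W [T x]]] / [W [W [T x]] + [T x]]]

4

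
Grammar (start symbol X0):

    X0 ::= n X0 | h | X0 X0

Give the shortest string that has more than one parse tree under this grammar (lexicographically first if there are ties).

h h h

length 1: no string has ≥2 trees
length 2: no string has ≥2 trees
length 3: h h h has 2 parse trees

Two derivations of h h h:
  X0 ⇒ X0 X0 ⇒ h X0 ⇒ h X0 X0 ⇒ h h X0 ⇒ h h h
  X0 ⇒ X0 X0 ⇒ X0 X0 X0 ⇒ h X0 X0 ⇒ h h X0 ⇒ h h h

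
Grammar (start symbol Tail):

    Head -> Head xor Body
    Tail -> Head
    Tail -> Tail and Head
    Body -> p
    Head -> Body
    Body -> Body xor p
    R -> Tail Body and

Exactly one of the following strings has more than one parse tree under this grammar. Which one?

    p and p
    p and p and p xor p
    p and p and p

p and p: 1 tree
p and p and p xor p: 2 trees
p and p and p: 1 tree

p and p and p xor p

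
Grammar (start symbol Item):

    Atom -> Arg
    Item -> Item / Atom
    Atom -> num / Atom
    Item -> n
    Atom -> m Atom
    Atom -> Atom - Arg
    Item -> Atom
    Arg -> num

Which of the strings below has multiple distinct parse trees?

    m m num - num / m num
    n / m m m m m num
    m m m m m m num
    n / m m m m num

m m num - num / m num

m m num - num / m num: 3 trees
n / m m m m m num: 1 tree
m m m m m m num: 1 tree
n / m m m m num: 1 tree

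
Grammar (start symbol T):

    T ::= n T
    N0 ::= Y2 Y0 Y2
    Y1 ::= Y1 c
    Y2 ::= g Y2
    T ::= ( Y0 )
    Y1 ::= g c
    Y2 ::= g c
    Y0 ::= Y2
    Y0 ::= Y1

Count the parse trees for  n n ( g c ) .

Parse trees for n n ( g c ):
  [T n [T n [T ( [Y0 [Y2 g c]] )]]]
  [T n [T n [T ( [Y0 [Y1 g c]] )]]]

2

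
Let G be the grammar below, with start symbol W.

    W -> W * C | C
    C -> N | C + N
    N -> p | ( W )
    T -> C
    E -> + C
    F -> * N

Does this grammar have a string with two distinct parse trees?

(T, E, F are unreachable from W, so their rules don't affect L(W).) The grammar is stratified — W handles '*' (left-recursive), C handles '+', N atoms. Each operator has a fixed associativity and precedence level, so every string has one parse.

Unambiguous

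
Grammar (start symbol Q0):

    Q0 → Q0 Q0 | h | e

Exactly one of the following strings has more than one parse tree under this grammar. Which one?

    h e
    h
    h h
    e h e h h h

h e: 1 tree
h: 1 tree
h h: 1 tree
e h e h h h: 42 trees

e h e h h h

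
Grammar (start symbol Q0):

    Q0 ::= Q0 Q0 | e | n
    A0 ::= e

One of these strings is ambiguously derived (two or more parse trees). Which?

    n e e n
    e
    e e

n e e n: 5 trees
e: 1 tree
e e: 1 tree

n e e n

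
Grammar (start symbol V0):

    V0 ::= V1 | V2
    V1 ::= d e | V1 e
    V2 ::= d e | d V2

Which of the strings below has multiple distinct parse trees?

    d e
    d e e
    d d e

d e

d e: 2 trees
d e e: 1 tree
d d e: 1 tree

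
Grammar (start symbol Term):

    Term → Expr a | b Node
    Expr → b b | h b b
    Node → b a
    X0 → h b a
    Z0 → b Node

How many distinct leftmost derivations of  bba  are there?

Parse trees for bba:
  [Term [Expr b b] a]
  [Term b [Node b a]]

2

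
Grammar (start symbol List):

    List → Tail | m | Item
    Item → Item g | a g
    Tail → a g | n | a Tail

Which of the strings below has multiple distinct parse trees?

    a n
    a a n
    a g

a n: 1 tree
a a n: 1 tree
a g: 2 trees

a g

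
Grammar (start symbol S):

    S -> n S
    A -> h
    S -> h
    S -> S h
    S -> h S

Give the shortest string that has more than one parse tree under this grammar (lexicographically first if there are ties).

h h

length 1: no string has ≥2 trees
length 2: h h has 2 parse trees

Two derivations of h h:
  S ⇒ S h ⇒ h h
  S ⇒ h S ⇒ h h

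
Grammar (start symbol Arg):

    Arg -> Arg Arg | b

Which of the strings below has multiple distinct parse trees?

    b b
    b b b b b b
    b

b b b b b b

b b: 1 tree
b b b b b b: 42 trees
b: 1 tree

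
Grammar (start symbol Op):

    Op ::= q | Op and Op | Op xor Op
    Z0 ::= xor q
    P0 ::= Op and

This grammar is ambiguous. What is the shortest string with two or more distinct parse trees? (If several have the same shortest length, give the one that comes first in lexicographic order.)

length 1: no string has ≥2 trees
length 3: no string has ≥2 trees
length 5: q and q and q has 2 parse trees

Two derivations of q and q and q:
  Op ⇒ Op and Op ⇒ q and Op ⇒ q and Op and Op ⇒ q and q and Op ⇒ q and q and q
  Op ⇒ Op and Op ⇒ Op and Op and Op ⇒ q and Op and Op ⇒ q and q and Op ⇒ q and q and q

q and q and q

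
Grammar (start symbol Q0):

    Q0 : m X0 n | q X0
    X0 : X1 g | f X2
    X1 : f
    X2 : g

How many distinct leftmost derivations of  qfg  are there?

2

Parse trees for qfg:
  [Q0 q [X0 [X1 f] g]]
  [Q0 q [X0 f [X2 g]]]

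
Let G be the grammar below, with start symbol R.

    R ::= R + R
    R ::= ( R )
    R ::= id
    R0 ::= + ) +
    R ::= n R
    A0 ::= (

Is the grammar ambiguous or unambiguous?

Ambiguous

Witness: n id + id

Derivation 1: R ⇒ R + R ⇒ n R + R ⇒ n id + R ⇒ n id + id
Derivation 2: R ⇒ n R ⇒ n R + R ⇒ n id + R ⇒ n id + id

Two distinct leftmost derivations for the same string.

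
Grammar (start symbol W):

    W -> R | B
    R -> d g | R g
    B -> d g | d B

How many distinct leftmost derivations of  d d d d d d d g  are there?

1

Parse trees for d d d d d d d g:
  [W [B d [B d [B d [B d [B d [B d [B d g]]]]]]]]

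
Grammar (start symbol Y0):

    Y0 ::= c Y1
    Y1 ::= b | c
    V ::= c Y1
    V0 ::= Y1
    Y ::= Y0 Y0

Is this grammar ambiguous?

Only Y0, Y1 are reachable from Y0; ignoring the rest: The reachable rules are right-linear with at most one rule per (nonterminal, next-terminal) pair. Each input token forces the next rule, so parsing is deterministic.

Unambiguous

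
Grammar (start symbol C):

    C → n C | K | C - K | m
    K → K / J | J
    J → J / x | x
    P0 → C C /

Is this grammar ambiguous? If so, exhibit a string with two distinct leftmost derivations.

Ambiguous

Witness: x / x

Derivation 1: C ⇒ K ⇒ K / J ⇒ J / J ⇒ x / J ⇒ x / x
Derivation 2: C ⇒ K ⇒ J ⇒ J / x ⇒ x / x

Two distinct leftmost derivations for the same string.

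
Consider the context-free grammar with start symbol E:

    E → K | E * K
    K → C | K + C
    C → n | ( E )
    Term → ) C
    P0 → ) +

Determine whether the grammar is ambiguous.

Unambiguous

(Term, P0 are unreachable from E, so their rules don't affect L(E).) This is a standard precedence ladder (E over K over C), with each level left-recursive on its own operator ('*' at E, '+' at K). That structure is LR(1), hence unambiguous.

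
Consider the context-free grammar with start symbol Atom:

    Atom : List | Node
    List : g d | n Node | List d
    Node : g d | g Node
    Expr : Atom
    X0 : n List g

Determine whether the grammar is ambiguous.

Witness: g d

Derivation 1: Atom ⇒ List ⇒ g d
Derivation 2: Atom ⇒ Node ⇒ g d

Two distinct leftmost derivations for the same string.

Ambiguous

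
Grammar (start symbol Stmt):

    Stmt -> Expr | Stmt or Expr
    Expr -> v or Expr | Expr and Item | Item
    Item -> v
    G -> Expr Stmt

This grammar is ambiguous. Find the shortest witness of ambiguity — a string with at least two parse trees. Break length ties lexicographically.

length 1: no string has ≥2 trees
length 3: v or v has 2 parse trees

Two derivations of v or v:
  Stmt ⇒ Expr ⇒ v or Expr ⇒ v or Item ⇒ v or v
  Stmt ⇒ Stmt or Expr ⇒ Expr or Expr ⇒ Item or Expr ⇒ v or Expr ⇒ v or Item ⇒ v or v

v or v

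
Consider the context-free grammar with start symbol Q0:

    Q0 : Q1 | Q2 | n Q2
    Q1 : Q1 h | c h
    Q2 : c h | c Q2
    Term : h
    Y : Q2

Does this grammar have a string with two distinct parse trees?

Ambiguous

Witness: c h

Derivation 1: Q0 ⇒ Q1 ⇒ c h
Derivation 2: Q0 ⇒ Q2 ⇒ c h

Two distinct leftmost derivations for the same string.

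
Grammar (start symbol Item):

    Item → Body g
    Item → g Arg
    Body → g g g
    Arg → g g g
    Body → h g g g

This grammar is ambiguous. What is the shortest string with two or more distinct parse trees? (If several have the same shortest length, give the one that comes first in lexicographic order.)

length 4: g g g g has 2 parse trees

Two derivations of g g g g:
  Item ⇒ Body g ⇒ g g g g
  Item ⇒ g Arg ⇒ g g g g

g g g g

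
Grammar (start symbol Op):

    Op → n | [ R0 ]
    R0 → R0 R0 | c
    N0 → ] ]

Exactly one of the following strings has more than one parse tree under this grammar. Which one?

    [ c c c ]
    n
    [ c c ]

[ c c c ]

[ c c c ]: 2 trees
n: 1 tree
[ c c ]: 1 tree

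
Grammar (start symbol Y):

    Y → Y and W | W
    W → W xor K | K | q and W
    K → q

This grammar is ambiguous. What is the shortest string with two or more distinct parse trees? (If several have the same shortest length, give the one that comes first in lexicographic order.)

length 1: no string has ≥2 trees
length 3: q and q has 2 parse trees

Two derivations of q and q:
  Y ⇒ Y and W ⇒ W and W ⇒ K and W ⇒ q and W ⇒ q and K ⇒ q and q
  Y ⇒ W ⇒ q and W ⇒ q and K ⇒ q and q

q and q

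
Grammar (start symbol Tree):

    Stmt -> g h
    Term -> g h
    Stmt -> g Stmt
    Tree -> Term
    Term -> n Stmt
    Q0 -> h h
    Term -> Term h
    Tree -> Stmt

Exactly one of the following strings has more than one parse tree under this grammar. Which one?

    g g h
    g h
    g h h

g g h: 1 tree
g h: 2 trees
g h h: 1 tree

g h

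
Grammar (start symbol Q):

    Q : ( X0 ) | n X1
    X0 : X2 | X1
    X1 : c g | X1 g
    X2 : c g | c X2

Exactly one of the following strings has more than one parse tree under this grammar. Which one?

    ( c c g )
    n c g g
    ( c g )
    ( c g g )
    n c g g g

( c c g ): 1 tree
n c g g: 1 tree
( c g ): 2 trees
( c g g ): 1 tree
n c g g g: 1 tree

( c g )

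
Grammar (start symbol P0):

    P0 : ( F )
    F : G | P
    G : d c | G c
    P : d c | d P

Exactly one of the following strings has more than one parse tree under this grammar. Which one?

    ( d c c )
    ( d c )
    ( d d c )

( d c )

( d c c ): 1 tree
( d c ): 2 trees
( d d c ): 1 tree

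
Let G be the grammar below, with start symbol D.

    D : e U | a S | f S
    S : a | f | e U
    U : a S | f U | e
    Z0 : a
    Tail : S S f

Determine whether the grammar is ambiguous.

Unambiguous

(Z0, Tail are unreachable from D, so their rules don't affect L(D).) Each reachable nonterminal has at most one production per leading terminal, and all productions are right-linear; the derivation is determined token-by-token.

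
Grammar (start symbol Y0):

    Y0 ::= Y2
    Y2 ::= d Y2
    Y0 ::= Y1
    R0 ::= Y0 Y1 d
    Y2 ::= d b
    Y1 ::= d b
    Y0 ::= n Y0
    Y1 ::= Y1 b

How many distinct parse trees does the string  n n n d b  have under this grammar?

2

Parse trees for n n n d b:
  [Y0 n [Y0 n [Y0 n [Y0 [Y2 d b]]]]]
  [Y0 n [Y0 n [Y0 n [Y0 [Y1 d b]]]]]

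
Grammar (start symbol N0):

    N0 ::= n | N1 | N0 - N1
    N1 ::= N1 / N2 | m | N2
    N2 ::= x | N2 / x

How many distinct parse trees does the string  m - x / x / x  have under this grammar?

4

Parse trees for m - x / x / x:
  [N0 [N0 [N1 m]] - [N1 [N1 [N2 x]] / [N2 [N2 x] / x]]]
  [N0 [N0 [N1 m]] - [N1 [N1 [N1 [N2 x]] / [N2 x]] / [N2 x]]]
  [N0 [N0 [N1 m]] - [N1 [N1 [N2 [N2 x] / x]] / [N2 x]]]
  [N0 [N0 [N1 m]] - [N1 [N2 [N2 [N2 x] / x] / x]]]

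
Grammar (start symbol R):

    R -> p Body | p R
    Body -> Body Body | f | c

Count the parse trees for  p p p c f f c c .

14

Parse trees for p p p c f f c c (showing first 6 of 14):
  [R p [R p [R p [Body [Body c] [Body [Body f] [Body [Body f] [Body [Body c] [Body c]]]]]]]]
  [R p [R p [R p [Body [Body c] [Body [Body f] [Body [Body [Body f] [Body c]] [Body c]]]]]]]
  [R p [R p [R p [Body [Body c] [Body [Body [Body f] [Body f]] [Body [Body c] [Body c]]]]]]]
  [R p [R p [R p [Body [Body c] [Body [Body [Body f] [Body [Body f] [Body c]]] [Body c]]]]]]
  [R p [R p [R p [Body [Body c] [Body [Body [Body [Body f] [Body f]] [Body c]] [Body c]]]]]]
  [R p [R p [R p [Body [Body [Body c] [Body f]] [Body [Body f] [Body [Body c] [Body c]]]]]]]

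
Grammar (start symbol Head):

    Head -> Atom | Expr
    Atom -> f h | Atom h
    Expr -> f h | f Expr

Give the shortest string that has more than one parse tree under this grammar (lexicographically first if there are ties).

f h

length 2: f h has 2 parse trees

Two derivations of f h:
  Head ⇒ Atom ⇒ f h
  Head ⇒ Expr ⇒ f h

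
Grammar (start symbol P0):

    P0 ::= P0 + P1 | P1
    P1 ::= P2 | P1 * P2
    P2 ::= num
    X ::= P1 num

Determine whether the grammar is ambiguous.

(X is unreachable from P0, so its rules don't affect L(P0).) The grammar is stratified — P0 handles '+' (left-recursive), P1 handles '*', P2 atoms. Each operator has a fixed associativity and precedence level, so every string has one parse.

Unambiguous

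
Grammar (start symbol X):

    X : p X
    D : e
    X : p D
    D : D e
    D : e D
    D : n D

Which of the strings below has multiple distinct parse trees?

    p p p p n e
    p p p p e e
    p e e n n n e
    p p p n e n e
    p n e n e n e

p p p p n e: 1 tree
p p p p e e: 2 trees
p e e n n n e: 1 tree
p p p n e n e: 1 tree
p n e n e n e: 1 tree

p p p p e e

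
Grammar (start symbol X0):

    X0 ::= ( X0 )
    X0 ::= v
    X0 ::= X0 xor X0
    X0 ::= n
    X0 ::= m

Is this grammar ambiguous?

Witness: m xor m xor m

Derivation 1: X0 ⇒ X0 xor X0 ⇒ X0 xor X0 xor X0 ⇒ m xor X0 xor X0 ⇒ m xor m xor X0 ⇒ m xor m xor m
Derivation 2: X0 ⇒ X0 xor X0 ⇒ m xor X0 ⇒ m xor X0 xor X0 ⇒ m xor m xor X0 ⇒ m xor m xor m

Two distinct leftmost derivations for the same string.

Ambiguous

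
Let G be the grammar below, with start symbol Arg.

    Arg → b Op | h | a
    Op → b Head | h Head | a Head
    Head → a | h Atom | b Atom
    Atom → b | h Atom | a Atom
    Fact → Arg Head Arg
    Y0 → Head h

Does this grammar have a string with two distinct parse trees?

(Fact, Y0 are unreachable from Arg, so their rules don't affect L(Arg).) Each reachable nonterminal has at most one production per leading terminal, and all productions are right-linear; the derivation is determined token-by-token.

Unambiguous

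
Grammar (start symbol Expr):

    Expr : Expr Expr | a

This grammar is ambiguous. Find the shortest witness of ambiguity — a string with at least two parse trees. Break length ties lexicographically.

length 1: no string has ≥2 trees
length 2: no string has ≥2 trees
length 3: a a a has 2 parse trees

Two derivations of a a a:
  Expr ⇒ Expr Expr ⇒ Expr Expr Expr ⇒ a Expr Expr ⇒ a a Expr ⇒ a a a
  Expr ⇒ Expr Expr ⇒ a Expr ⇒ a Expr Expr ⇒ a a Expr ⇒ a a a

a a a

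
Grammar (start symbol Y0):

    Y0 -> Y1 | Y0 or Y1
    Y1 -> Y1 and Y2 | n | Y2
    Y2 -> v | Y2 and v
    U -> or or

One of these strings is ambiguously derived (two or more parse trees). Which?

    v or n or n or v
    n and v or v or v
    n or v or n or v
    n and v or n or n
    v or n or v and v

v or n or v and v

v or n or n or v: 1 tree
n and v or v or v: 1 tree
n or v or n or v: 1 tree
n and v or n or n: 1 tree
v or n or v and v: 2 trees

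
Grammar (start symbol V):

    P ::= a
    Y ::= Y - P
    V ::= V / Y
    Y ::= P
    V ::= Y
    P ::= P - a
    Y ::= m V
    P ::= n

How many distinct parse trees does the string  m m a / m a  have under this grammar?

3

Parse trees for m m a / m a:
  [V [V [Y m [V [Y m [V [Y [P a]]]]]]] / [Y m [V [Y [P a]]]]]
  [V [Y m [V [V [Y m [V [Y [P a]]]]] / [Y m [V [Y [P a]]]]]]]
  [V [Y m [V [Y m [V [V [Y [P a]]] / [Y m [V [Y [P a]]]]]]]]]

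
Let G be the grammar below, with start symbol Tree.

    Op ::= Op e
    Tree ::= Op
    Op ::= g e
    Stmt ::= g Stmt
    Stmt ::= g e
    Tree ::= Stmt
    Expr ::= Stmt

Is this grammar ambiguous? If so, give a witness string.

Witness: g e

Derivation 1: Tree ⇒ Op ⇒ g e
Derivation 2: Tree ⇒ Stmt ⇒ g e

Two distinct leftmost derivations for the same string.

Ambiguous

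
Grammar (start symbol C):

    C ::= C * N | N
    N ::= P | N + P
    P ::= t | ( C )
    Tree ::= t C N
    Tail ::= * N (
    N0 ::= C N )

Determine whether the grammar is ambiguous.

(Tree, Tail, N0 are unreachable from C, so their rules don't affect L(C).) This is a standard precedence ladder (C over N over P), with each level left-recursive on its own operator ('*' at C, '+' at N). That structure is LR(1), hence unambiguous.

Unambiguous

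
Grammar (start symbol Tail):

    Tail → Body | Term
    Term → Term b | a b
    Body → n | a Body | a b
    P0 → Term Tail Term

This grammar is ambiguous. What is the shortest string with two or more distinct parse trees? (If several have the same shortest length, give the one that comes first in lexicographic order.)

length 1: no string has ≥2 trees
length 2: a b has 2 parse trees

Two derivations of a b:
  Tail ⇒ Body ⇒ a b
  Tail ⇒ Term ⇒ a b

a b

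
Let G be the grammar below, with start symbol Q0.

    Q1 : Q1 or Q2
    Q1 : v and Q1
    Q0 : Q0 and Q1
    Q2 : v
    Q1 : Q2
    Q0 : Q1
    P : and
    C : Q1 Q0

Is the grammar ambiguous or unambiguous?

Ambiguous

Witness: v and v

Derivation 1: Q0 ⇒ Q0 and Q1 ⇒ Q1 and Q1 ⇒ Q2 and Q1 ⇒ v and Q1 ⇒ v and Q2 ⇒ v and v
Derivation 2: Q0 ⇒ Q1 ⇒ v and Q1 ⇒ v and Q2 ⇒ v and v

Two distinct leftmost derivations for the same string.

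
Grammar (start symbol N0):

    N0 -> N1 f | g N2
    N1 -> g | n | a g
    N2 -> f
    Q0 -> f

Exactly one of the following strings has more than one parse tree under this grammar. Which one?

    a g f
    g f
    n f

g f

a g f: 1 tree
g f: 2 trees
n f: 1 tree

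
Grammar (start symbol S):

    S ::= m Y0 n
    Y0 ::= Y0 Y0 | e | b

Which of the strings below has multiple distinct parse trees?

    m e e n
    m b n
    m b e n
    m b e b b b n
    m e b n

m b e b b b n

m e e n: 1 tree
m b n: 1 tree
m b e n: 1 tree
m b e b b b n: 14 trees
m e b n: 1 tree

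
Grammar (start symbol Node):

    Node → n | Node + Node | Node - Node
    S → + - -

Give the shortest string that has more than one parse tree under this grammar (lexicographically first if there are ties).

n + n + n

length 1: no string has ≥2 trees
length 3: no string has ≥2 trees
length 5: n + n + n has 2 parse trees

Two derivations of n + n + n:
  Node ⇒ Node + Node ⇒ n + Node ⇒ n + Node + Node ⇒ n + n + Node ⇒ n + n + n
  Node ⇒ Node + Node ⇒ Node + Node + Node ⇒ n + Node + Node ⇒ n + n + Node ⇒ n + n + n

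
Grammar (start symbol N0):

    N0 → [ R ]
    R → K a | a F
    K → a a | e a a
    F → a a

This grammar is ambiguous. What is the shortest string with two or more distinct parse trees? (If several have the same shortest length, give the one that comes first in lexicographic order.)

length 5: [ a a a ] has 2 parse trees

Two derivations of [ a a a ]:
  N0 ⇒ [ R ] ⇒ [ K a ] ⇒ [ a a a ]
  N0 ⇒ [ R ] ⇒ [ a F ] ⇒ [ a a a ]

[ a a a ]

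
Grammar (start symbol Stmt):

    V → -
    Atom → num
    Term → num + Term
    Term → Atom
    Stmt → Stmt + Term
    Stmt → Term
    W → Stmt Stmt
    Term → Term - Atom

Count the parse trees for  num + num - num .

3

Parse trees for num + num - num:
  [Stmt [Stmt [Term [Atom num]]] + [Term [Term [Atom num]] - [Atom num]]]
  [Stmt [Term num + [Term [Term [Atom num]] - [Atom num]]]]
  [Stmt [Term [Term num + [Term [Atom num]]] - [Atom num]]]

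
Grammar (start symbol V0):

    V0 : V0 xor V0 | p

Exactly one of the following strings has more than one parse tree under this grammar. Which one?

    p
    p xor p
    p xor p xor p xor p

p: 1 tree
p xor p: 1 tree
p xor p xor p xor p: 5 trees

p xor p xor p xor p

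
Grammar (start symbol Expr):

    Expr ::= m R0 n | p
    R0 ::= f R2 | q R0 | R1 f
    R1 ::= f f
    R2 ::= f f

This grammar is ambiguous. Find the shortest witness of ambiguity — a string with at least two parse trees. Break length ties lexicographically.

m f f f n

length 1: no string has ≥2 trees
length 5: m f f f n has 2 parse trees

Two derivations of m f f f n:
  Expr ⇒ m R0 n ⇒ m f R2 n ⇒ m f f f n
  Expr ⇒ m R0 n ⇒ m R1 f n ⇒ m f f f n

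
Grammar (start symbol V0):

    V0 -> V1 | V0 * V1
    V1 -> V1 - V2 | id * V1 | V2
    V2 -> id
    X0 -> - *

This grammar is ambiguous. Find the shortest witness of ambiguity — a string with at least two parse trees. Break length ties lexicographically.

id * id

length 1: no string has ≥2 trees
length 3: id * id has 2 parse trees

Two derivations of id * id:
  V0 ⇒ V1 ⇒ id * V1 ⇒ id * V2 ⇒ id * id
  V0 ⇒ V0 * V1 ⇒ V1 * V1 ⇒ V2 * V1 ⇒ id * V1 ⇒ id * V2 ⇒ id * id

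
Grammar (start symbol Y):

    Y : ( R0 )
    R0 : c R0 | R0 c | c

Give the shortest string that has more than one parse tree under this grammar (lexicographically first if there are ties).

( c c )

length 3: no string has ≥2 trees
length 4: ( c c ) has 2 parse trees

Two derivations of ( c c ):
  Y ⇒ ( R0 ) ⇒ ( c R0 ) ⇒ ( c c )
  Y ⇒ ( R0 ) ⇒ ( R0 c ) ⇒ ( c c )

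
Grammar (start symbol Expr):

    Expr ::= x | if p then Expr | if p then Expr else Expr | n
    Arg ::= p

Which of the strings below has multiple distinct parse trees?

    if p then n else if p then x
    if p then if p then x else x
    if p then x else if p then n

if p then n else if p then x: 1 tree
if p then if p then x else x: 2 trees
if p then x else if p then n: 1 tree

if p then if p then x else x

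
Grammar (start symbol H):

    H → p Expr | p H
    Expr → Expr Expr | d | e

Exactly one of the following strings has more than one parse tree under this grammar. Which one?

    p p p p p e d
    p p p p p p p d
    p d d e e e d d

p p p p p e d: 1 tree
p p p p p p p d: 1 tree
p d d e e e d d: 132 trees

p d d e e e d d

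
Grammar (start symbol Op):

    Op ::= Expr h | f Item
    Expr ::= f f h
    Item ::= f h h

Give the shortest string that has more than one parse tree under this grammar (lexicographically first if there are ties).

f f h h

length 4: f f h h has 2 parse trees

Two derivations of f f h h:
  Op ⇒ Expr h ⇒ f f h h
  Op ⇒ f Item ⇒ f f h h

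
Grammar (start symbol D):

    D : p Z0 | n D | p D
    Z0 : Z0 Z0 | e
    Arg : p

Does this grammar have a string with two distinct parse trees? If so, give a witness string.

Witness: p e e e

Derivation 1: D ⇒ p Z0 ⇒ p Z0 Z0 ⇒ p Z0 Z0 Z0 ⇒ p e Z0 Z0 ⇒ p e e Z0 ⇒ p e e e
Derivation 2: D ⇒ p Z0 ⇒ p Z0 Z0 ⇒ p e Z0 ⇒ p e Z0 Z0 ⇒ p e e Z0 ⇒ p e e e

Two distinct leftmost derivations for the same string.

Ambiguous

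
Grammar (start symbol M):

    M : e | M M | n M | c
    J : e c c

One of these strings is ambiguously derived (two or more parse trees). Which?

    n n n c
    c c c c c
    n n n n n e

c c c c c

n n n c: 1 tree
c c c c c: 14 trees
n n n n n e: 1 tree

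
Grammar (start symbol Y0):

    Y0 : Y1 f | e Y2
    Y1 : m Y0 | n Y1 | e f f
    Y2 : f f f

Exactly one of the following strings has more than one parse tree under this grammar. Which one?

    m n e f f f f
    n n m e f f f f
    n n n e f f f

n n m e f f f f

m n e f f f f: 1 tree
n n m e f f f f: 2 trees
n n n e f f f: 1 tree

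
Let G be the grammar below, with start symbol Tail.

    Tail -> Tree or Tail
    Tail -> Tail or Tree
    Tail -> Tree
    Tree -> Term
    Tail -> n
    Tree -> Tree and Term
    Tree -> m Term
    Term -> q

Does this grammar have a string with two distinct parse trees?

Witness: q or q

Derivation 1: Tail ⇒ Tree or Tail ⇒ Term or Tail ⇒ q or Tail ⇒ q or Tree ⇒ q or Term ⇒ q or q
Derivation 2: Tail ⇒ Tail or Tree ⇒ Tree or Tree ⇒ Term or Tree ⇒ q or Tree ⇒ q or Term ⇒ q or q

Two distinct leftmost derivations for the same string.

Ambiguous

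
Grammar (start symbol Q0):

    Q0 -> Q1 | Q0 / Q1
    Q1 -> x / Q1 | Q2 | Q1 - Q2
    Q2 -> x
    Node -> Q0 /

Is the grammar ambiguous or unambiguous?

Witness: x / x

Derivation 1: Q0 ⇒ Q1 ⇒ x / Q1 ⇒ x / Q2 ⇒ x / x
Derivation 2: Q0 ⇒ Q0 / Q1 ⇒ Q1 / Q1 ⇒ Q2 / Q1 ⇒ x / Q1 ⇒ x / Q2 ⇒ x / x

Two distinct leftmost derivations for the same string.

Ambiguous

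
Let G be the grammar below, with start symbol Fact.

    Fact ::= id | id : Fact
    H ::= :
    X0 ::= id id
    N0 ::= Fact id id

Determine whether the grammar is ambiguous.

Only Fact is reachable from Fact; ignoring the rest: Right-recursive list with a separator: after each atom, whether the separator follows determines the rule. One parse per string.

Unambiguous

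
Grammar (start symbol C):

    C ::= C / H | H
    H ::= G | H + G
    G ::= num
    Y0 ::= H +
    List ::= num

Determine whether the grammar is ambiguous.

Unambiguous

(Y0, List are unreachable from C, so their rules don't affect L(C).) The grammar is stratified — C handles '/' (left-recursive), H handles '+', G atoms. Each operator has a fixed associativity and precedence level, so every string has one parse.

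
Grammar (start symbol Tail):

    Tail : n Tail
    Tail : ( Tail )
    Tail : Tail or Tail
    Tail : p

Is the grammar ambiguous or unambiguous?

Ambiguous

Witness: n p or p

Derivation 1: Tail ⇒ n Tail ⇒ n Tail or Tail ⇒ n p or Tail ⇒ n p or p
Derivation 2: Tail ⇒ Tail or Tail ⇒ n Tail or Tail ⇒ n p or Tail ⇒ n p or p

Two distinct leftmost derivations for the same string.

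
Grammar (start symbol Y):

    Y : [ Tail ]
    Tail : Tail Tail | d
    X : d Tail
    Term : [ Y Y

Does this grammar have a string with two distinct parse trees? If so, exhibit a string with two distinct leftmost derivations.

Ambiguous

Witness: [ d d d ]

Derivation 1: Y ⇒ [ Tail ] ⇒ [ Tail Tail ] ⇒ [ Tail Tail Tail ] ⇒ [ d Tail Tail ] ⇒ [ d d Tail ] ⇒ [ d d d ]
Derivation 2: Y ⇒ [ Tail ] ⇒ [ Tail Tail ] ⇒ [ d Tail ] ⇒ [ d Tail Tail ] ⇒ [ d d Tail ] ⇒ [ d d d ]

Two distinct leftmost derivations for the same string.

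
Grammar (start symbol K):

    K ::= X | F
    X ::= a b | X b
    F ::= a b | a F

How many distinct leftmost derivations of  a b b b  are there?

Parse trees for a b b b:
  [K [X [X [X a b] b] b]]

1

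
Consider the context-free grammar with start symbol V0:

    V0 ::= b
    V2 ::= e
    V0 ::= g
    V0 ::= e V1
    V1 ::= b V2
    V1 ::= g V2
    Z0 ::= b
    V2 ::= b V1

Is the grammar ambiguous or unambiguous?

Unambiguous

Only V0, V1, V2 are reachable from V0; ignoring the rest: Each reachable nonterminal has at most one production per leading terminal, and all productions are right-linear; the derivation is determined token-by-token.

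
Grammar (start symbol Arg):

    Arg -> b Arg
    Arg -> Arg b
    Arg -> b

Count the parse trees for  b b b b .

8

Parse trees for b b b b:
  [Arg b [Arg b [Arg b [Arg b]]]]
  [Arg b [Arg b [Arg [Arg b] b]]]
  [Arg b [Arg [Arg b [Arg b]] b]]
  [Arg b [Arg [Arg [Arg b] b] b]]
  [Arg [Arg b [Arg b [Arg b]]] b]
  [Arg [Arg b [Arg [Arg b] b]] b]
  [Arg [Arg [Arg b [Arg b]] b] b]
  [Arg [Arg [Arg [Arg b] b] b] b]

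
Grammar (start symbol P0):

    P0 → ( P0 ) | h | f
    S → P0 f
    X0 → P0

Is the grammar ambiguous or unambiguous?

Only P0 is reachable from P0; ignoring the rest: L(P0) is { openⁿ atom closeⁿ : n ≥ 0 }. The bracket depth fixes n, and the derivation is forced at every step.

Unambiguous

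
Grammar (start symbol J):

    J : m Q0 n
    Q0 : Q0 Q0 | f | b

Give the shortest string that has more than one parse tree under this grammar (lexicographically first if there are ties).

m b b b n

length 3: no string has ≥2 trees
length 4: no string has ≥2 trees
length 5: m b b b n has 2 parse trees

Two derivations of m b b b n:
  J ⇒ m Q0 n ⇒ m Q0 Q0 n ⇒ m Q0 Q0 Q0 n ⇒ m b Q0 Q0 n ⇒ m b b Q0 n ⇒ m b b b n
  J ⇒ m Q0 n ⇒ m Q0 Q0 n ⇒ m b Q0 n ⇒ m b Q0 Q0 n ⇒ m b b Q0 n ⇒ m b b b n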